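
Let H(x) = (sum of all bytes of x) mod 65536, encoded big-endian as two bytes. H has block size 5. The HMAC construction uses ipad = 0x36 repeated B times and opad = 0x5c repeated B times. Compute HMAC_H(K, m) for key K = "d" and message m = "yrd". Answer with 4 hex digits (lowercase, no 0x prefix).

0223

Key "d" = 64 is 1 byte ≤ B = 5; zero-pad to 5 bytes: K' = 64 00 00 00 00.
K' ⊕ ipad = 52 36 36 36 36.  K' ⊕ opad = 38 5c 5c 5c 5c.
Inner input = (K'⊕ipad) ∥ m = 52 36 36 36 36 ∥ 79 72 64.
Inner hash: sum = 82+54+54+54+54+121+114+100 = 633 → 02 79.
Outer input = (K'⊕opad) ∥ inner = 38 5c 5c 5c 5c ∥ 02 79.
Outer hash (tag): sum = 56+92+92+92+92+2+121 = 547 → 02 23.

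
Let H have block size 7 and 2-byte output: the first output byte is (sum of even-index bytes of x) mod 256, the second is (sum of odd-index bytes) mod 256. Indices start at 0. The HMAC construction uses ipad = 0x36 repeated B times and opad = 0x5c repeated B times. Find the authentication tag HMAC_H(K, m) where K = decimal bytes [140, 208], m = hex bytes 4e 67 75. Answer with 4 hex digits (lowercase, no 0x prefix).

f907

Key decimal bytes [140, 208] = 8c d0 is 2 bytes ≤ B = 7; zero-pad to 7 bytes: K' = 8c d0 00 00 00 00 00.
K' ⊕ ipad = ba e6 36 36 36 36 36.  K' ⊕ opad = d0 8c 5c 5c 5c 5c 5c.
Inner input = (K'⊕ipad) ∥ m = ba e6 36 36 36 36 36 ∥ 4e 67 75.
Inner hash: even-index sum = 451 mod 256 = 195; odd-index sum = 533 mod 256 = 21 → c3 15.
Outer input = (K'⊕opad) ∥ inner = d0 8c 5c 5c 5c 5c 5c ∥ c3 15.
Outer hash (tag): even-index sum = 505 mod 256 = 249; odd-index sum = 519 mod 256 = 7 → f9 07.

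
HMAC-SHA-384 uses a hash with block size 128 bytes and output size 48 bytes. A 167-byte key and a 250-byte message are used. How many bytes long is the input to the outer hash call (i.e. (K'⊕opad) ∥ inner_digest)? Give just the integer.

Key is 167 > 128 bytes, so it is hashed to 48 bytes then zero-padded to 128: |K'| = 128.
Outer input = (K'⊕opad) ∥ H(inner) → 128 + 48 = 176 bytes.

176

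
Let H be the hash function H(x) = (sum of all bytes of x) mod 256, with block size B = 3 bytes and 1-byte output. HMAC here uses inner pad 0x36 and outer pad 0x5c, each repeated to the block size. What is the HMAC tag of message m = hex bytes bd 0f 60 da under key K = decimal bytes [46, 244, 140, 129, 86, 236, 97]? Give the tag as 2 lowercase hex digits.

9c

Key decimal bytes [46, 244, 140, 129, 86, 236, 97] = 2e f4 8c 81 56 ec 61 is 7 bytes > B = 3, so hash it first: H(key) = d2, then zero-pad to 3 bytes: K' = d2 00 00.
K' ⊕ ipad = e4 36 36.  K' ⊕ opad = 8e 5c 5c.
Inner input = (K'⊕ipad) ∥ m = e4 36 36 ∥ bd 0f 60 da.
Inner hash: sum = 228+54+54+189+15+96+218 = 854; mod 256 = 86 → 56.
Outer input = (K'⊕opad) ∥ inner = 8e 5c 5c ∥ 56.
Outer hash (tag): sum = 142+92+92+86 = 412; mod 256 = 156 → 9c.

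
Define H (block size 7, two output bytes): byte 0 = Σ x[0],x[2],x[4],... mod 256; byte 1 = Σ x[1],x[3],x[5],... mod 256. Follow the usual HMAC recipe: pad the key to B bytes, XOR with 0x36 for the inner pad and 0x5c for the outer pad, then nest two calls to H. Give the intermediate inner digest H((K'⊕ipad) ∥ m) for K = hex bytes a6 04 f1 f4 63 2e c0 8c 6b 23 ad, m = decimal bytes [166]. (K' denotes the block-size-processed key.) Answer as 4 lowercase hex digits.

86f5

Key hex bytes a6 04 f1 f4 63 2e c0 8c 6b 23 ad is 11 bytes > B = 7, so hash it first: H(key) = d2 d5, then zero-pad to 7 bytes: K' = d2 d5 00 00 00 00 00.
K' ⊕ ipad = e4 e3 36 36 36 36 36.
Inner input = e4 e3 36 36 36 36 36 ∥ a6.
Inner hash: even-index sum = 390 mod 256 = 134; odd-index sum = 501 mod 256 = 245 → 86 f5.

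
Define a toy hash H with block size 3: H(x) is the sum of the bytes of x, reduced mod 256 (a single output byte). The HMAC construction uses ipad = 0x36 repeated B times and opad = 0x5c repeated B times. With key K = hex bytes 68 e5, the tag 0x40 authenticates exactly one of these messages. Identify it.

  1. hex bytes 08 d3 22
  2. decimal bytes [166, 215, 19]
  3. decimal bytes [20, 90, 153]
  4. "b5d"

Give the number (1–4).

Key hex bytes 68 e5 is 2 bytes ≤ B = 3; zero-pad to 3 bytes: K' = 68 e5 00.
K' ⊕ ipad = 5e d3 36; K' ⊕ opad = 34 b9 5c.
m1: inner = H(5e d3 36 08 d3 22) = 64; tag = H(34 b9 5c 64) = ad
m2: inner = H(5e d3 36 a6 d7 13) = f7; tag = H(34 b9 5c f7) = 40 ← matches
m3: inner = H(5e d3 36 14 5a 99) = 6e; tag = H(34 b9 5c 6e) = b7
m4: inner = H(5e d3 36 62 35 64) = 62; tag = H(34 b9 5c 62) = ab

2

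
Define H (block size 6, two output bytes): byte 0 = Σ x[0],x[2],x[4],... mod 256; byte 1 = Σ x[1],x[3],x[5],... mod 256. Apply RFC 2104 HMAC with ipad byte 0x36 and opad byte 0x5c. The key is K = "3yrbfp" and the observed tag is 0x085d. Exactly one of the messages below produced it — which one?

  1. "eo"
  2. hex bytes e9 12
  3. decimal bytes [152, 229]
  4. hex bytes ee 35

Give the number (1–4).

3

Key "3yrbfp" = 33 79 72 62 66 70 is exactly B = 6 bytes: K' = 33 79 72 62 66 70.
K' ⊕ ipad = 05 4f 44 54 50 46; K' ⊕ opad = 6f 25 2e 3e 3a 2c.
m1: inner = H(05 4f 44 54 50 46 65 6f) = fe 58; tag = H(6f 25 2e 3e 3a 2c fe 58) = d5e7
m2: inner = H(05 4f 44 54 50 46 e9 12) = 82 fb; tag = H(6f 25 2e 3e 3a 2c 82 fb) = 598a
m3: inner = H(05 4f 44 54 50 46 98 e5) = 31 ce; tag = H(6f 25 2e 3e 3a 2c 31 ce) = 085d ← matches
m4: inner = H(05 4f 44 54 50 46 ee 35) = 87 1e; tag = H(6f 25 2e 3e 3a 2c 87 1e) = 5ead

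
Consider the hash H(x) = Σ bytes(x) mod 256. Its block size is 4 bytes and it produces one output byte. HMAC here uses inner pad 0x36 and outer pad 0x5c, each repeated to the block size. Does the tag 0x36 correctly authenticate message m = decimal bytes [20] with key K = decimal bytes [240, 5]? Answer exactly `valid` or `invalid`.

valid

Key decimal bytes [240, 5] = f0 05 is 2 bytes ≤ B = 4; zero-pad to 4 bytes: K' = f0 05 00 00.
K' ⊕ ipad = c6 33 36 36; K' ⊕ opad = ac 59 5c 5c.
Inner hash: sum = 198+51+54+54+20 = 377; mod 256 = 121 → 79.
Outer hash (recomputed tag): sum = 172+89+92+92+121 = 566; mod 256 = 54 → 36.
Recomputed tag = 36; claimed = 36 → match.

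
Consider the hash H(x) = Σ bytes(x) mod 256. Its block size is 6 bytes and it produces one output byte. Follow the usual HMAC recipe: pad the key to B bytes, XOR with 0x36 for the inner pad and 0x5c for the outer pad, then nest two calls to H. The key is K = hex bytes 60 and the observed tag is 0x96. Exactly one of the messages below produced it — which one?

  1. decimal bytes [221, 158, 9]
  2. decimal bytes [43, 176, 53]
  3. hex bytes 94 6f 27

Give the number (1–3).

Key hex bytes 60 is 1 byte ≤ B = 6; zero-pad to 6 bytes: K' = 60 00 00 00 00 00.
K' ⊕ ipad = 56 36 36 36 36 36; K' ⊕ opad = 3c 5c 5c 5c 5c 5c.
m1: inner = H(56 36 36 36 36 36 dd 9e 09) = e8; tag = H(3c 5c 5c 5c 5c 5c e8) = f0
m2: inner = H(56 36 36 36 36 36 2b b0 35) = 74; tag = H(3c 5c 5c 5c 5c 5c 74) = 7c
m3: inner = H(56 36 36 36 36 36 94 6f 27) = 8e; tag = H(3c 5c 5c 5c 5c 5c 8e) = 96 ← matches

3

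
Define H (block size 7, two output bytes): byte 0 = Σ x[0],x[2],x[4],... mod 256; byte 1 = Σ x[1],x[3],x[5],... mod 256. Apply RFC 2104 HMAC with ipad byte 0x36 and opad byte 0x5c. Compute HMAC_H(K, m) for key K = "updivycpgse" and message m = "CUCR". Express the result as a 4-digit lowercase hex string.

2bb2

Key "updivycpgse" = 75 70 64 69 76 79 63 70 67 73 65 is 11 bytes > B = 7, so hash it first: H(key) = 7e 35, then zero-pad to 7 bytes: K' = 7e 35 00 00 00 00 00.
K' ⊕ ipad = 48 03 36 36 36 36 36.  K' ⊕ opad = 22 69 5c 5c 5c 5c 5c.
Inner input = (K'⊕ipad) ∥ m = 48 03 36 36 36 36 36 ∥ 43 55 43 52.
Inner hash: even-index sum = 401 mod 256 = 145; odd-index sum = 245 mod 256 = 245 → 91 f5.
Outer input = (K'⊕opad) ∥ inner = 22 69 5c 5c 5c 5c 5c ∥ 91 f5.
Outer hash (tag): even-index sum = 555 mod 256 = 43; odd-index sum = 434 mod 256 = 178 → 2b b2.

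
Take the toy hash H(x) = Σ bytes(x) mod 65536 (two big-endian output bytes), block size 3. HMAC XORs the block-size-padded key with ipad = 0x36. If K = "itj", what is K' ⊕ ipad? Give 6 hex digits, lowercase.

Key "itj" = 69 74 6a is exactly B = 3 bytes: K' = 69 74 6a.
XOR each byte with 0x36: 69⊕36=5f, 74⊕36=42, 6a⊕36=5c.

5f425c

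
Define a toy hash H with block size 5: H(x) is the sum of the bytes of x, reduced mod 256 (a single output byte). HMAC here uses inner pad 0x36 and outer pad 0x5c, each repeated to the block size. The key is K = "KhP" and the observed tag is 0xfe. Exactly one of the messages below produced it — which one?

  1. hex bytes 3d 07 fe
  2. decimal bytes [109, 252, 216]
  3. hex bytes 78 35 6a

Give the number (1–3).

Key "KhP" = 4b 68 50 is 3 bytes ≤ B = 5; zero-pad to 5 bytes: K' = 4b 68 50 00 00.
K' ⊕ ipad = 7d 5e 66 36 36; K' ⊕ opad = 17 34 0c 5c 5c.
m1: inner = H(7d 5e 66 36 36 3d 07 fe) = ef; tag = H(17 34 0c 5c 5c ef) = fe ← matches
m2: inner = H(7d 5e 66 36 36 6d fc d8) = ee; tag = H(17 34 0c 5c 5c ee) = fd
m3: inner = H(7d 5e 66 36 36 78 35 6a) = c4; tag = H(17 34 0c 5c 5c c4) = d3

1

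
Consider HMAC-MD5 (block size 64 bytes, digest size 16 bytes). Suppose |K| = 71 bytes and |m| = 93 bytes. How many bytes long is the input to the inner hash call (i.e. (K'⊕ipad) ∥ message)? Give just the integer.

157

Key is 71 > 64 bytes, so it is hashed to 16 bytes then zero-padded to 64: |K'| = 64.
Inner input = (K'⊕ipad) ∥ m → 64 + 93 = 157 bytes.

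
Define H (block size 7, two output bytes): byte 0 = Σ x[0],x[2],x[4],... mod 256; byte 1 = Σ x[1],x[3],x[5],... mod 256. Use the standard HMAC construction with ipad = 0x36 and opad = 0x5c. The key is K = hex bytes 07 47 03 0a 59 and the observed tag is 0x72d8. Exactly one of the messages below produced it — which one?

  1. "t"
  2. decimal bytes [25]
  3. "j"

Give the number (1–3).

1

Key hex bytes 07 47 03 0a 59 is 5 bytes ≤ B = 7; zero-pad to 7 bytes: K' = 07 47 03 0a 59 00 00.
K' ⊕ ipad = 31 71 35 3c 6f 36 36; K' ⊕ opad = 5b 1b 5f 56 05 5c 5c.
m1: inner = H(31 71 35 3c 6f 36 36 74) = 0b 57; tag = H(5b 1b 5f 56 05 5c 5c 0b 57) = 72d8 ← matches
m2: inner = H(31 71 35 3c 6f 36 36 19) = 0b fc; tag = H(5b 1b 5f 56 05 5c 5c 0b fc) = 17d8
m3: inner = H(31 71 35 3c 6f 36 36 6a) = 0b 4d; tag = H(5b 1b 5f 56 05 5c 5c 0b 4d) = 68d8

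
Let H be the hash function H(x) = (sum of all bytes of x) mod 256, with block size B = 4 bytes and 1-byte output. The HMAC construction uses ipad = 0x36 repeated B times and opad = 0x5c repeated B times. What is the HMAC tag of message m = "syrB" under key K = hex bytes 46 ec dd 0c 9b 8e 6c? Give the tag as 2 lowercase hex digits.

Key hex bytes 46 ec dd 0c 9b 8e 6c is 7 bytes > B = 4, so hash it first: H(key) = b0, then zero-pad to 4 bytes: K' = b0 00 00 00.
K' ⊕ ipad = 86 36 36 36.  K' ⊕ opad = ec 5c 5c 5c.
Inner input = (K'⊕ipad) ∥ m = 86 36 36 36 ∥ 73 79 72 42.
Inner hash: sum = 134+54+54+54+115+121+114+66 = 712; mod 256 = 200 → c8.
Outer input = (K'⊕opad) ∥ inner = ec 5c 5c 5c ∥ c8.
Outer hash (tag): sum = 236+92+92+92+200 = 712; mod 256 = 200 → c8.

c8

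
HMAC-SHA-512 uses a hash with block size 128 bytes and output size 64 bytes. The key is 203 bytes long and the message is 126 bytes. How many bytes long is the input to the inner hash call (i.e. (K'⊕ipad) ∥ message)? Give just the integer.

254

Key is 203 > 128 bytes, so it is hashed to 64 bytes then zero-padded to 128: |K'| = 128.
Inner input = (K'⊕ipad) ∥ m → 128 + 126 = 254 bytes.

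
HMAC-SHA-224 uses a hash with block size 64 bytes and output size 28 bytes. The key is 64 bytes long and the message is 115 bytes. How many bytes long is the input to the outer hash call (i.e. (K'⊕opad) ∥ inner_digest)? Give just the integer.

Key is 64 ≤ 64 bytes, zero-padded: |K'| = 64.
Outer input = (K'⊕opad) ∥ H(inner) → 64 + 28 = 92 bytes.

92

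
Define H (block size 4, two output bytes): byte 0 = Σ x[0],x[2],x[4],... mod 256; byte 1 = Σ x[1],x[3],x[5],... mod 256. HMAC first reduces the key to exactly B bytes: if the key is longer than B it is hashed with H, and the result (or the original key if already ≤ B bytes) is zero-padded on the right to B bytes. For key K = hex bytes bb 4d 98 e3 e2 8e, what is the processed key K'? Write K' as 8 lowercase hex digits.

|K| = 6 > B = 4, so first hash the key.
H(K): even-index sum = 565 mod 256 = 53; odd-index sum = 446 mod 256 = 190 → 35 be.
Zero-pad H(K) = 35 be to 4 bytes: K' = 35 be 00 00.

35be0000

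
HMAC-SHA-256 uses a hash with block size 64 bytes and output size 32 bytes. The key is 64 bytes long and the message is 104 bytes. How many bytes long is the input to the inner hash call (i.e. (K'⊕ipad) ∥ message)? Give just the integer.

168

Key is 64 ≤ 64 bytes, zero-padded: |K'| = 64.
Inner input = (K'⊕ipad) ∥ m → 64 + 104 = 168 bytes.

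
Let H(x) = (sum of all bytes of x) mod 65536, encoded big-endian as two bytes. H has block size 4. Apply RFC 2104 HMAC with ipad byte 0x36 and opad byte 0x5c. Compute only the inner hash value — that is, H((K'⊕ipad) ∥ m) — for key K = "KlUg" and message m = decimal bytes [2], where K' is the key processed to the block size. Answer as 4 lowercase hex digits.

018d

Key "KlUg" = 4b 6c 55 67 is exactly B = 4 bytes: K' = 4b 6c 55 67.
K' ⊕ ipad = 7d 5a 63 51.
Inner input = 7d 5a 63 51 ∥ 02.
Inner hash: sum = 125+90+99+81+2 = 397 → 01 8d.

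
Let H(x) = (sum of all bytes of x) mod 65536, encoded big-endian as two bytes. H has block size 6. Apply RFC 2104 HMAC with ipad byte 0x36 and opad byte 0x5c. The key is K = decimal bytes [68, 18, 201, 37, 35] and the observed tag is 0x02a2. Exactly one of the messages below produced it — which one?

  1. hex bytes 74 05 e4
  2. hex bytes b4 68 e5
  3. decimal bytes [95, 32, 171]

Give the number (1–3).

1

Key decimal bytes [68, 18, 201, 37, 35] = 44 12 c9 25 23 is 5 bytes ≤ B = 6; zero-pad to 6 bytes: K' = 44 12 c9 25 23 00.
K' ⊕ ipad = 72 24 ff 13 15 36; K' ⊕ opad = 18 4e 95 79 7f 5c.
m1: inner = H(72 24 ff 13 15 36 74 05 e4) = 03 50; tag = H(18 4e 95 79 7f 5c 03 50) = 02a2 ← matches
m2: inner = H(72 24 ff 13 15 36 b4 68 e5) = 03 f4; tag = H(18 4e 95 79 7f 5c 03 f4) = 0346
m3: inner = H(72 24 ff 13 15 36 5f 20 ab) = 03 1d; tag = H(18 4e 95 79 7f 5c 03 1d) = 026f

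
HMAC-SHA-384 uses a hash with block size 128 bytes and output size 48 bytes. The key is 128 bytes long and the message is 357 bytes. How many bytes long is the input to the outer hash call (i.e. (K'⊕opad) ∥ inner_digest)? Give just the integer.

176

Key is 128 ≤ 128 bytes, zero-padded: |K'| = 128.
Outer input = (K'⊕opad) ∥ H(inner) → 128 + 48 = 176 bytes.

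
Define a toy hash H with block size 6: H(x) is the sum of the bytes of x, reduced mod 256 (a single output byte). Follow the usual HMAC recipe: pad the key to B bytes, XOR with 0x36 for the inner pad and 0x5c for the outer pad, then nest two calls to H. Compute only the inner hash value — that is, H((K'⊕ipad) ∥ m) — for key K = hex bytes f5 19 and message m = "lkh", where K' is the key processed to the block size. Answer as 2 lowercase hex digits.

09

Key hex bytes f5 19 is 2 bytes ≤ B = 6; zero-pad to 6 bytes: K' = f5 19 00 00 00 00.
K' ⊕ ipad = c3 2f 36 36 36 36.
Inner input = c3 2f 36 36 36 36 ∥ 6c 6b 68.
Inner hash: sum = 195+47+54+54+54+54+108+107+104 = 777; mod 256 = 9 → 09.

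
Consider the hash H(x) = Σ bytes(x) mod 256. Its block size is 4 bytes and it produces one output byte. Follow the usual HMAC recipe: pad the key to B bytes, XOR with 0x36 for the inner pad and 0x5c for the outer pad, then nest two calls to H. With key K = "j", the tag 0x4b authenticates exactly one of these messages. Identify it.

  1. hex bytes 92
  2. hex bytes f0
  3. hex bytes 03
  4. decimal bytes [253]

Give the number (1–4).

3

Key "j" = 6a is 1 byte ≤ B = 4; zero-pad to 4 bytes: K' = 6a 00 00 00.
K' ⊕ ipad = 5c 36 36 36; K' ⊕ opad = 36 5c 5c 5c.
m1: inner = H(5c 36 36 36 92) = 90; tag = H(36 5c 5c 5c 90) = da
m2: inner = H(5c 36 36 36 f0) = ee; tag = H(36 5c 5c 5c ee) = 38
m3: inner = H(5c 36 36 36 03) = 01; tag = H(36 5c 5c 5c 01) = 4b ← matches
m4: inner = H(5c 36 36 36 fd) = fb; tag = H(36 5c 5c 5c fb) = 45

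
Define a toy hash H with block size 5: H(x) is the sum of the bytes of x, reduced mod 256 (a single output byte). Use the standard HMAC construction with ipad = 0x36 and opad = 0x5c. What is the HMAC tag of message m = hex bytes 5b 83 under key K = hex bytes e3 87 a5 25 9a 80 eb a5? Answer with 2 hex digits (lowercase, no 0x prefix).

Key hex bytes e3 87 a5 25 9a 80 eb a5 is 8 bytes > B = 5, so hash it first: H(key) = de, then zero-pad to 5 bytes: K' = de 00 00 00 00.
K' ⊕ ipad = e8 36 36 36 36.  K' ⊕ opad = 82 5c 5c 5c 5c.
Inner input = (K'⊕ipad) ∥ m = e8 36 36 36 36 ∥ 5b 83.
Inner hash: sum = 232+54+54+54+54+91+131 = 670; mod 256 = 158 → 9e.
Outer input = (K'⊕opad) ∥ inner = 82 5c 5c 5c 5c ∥ 9e.
Outer hash (tag): sum = 130+92+92+92+92+158 = 656; mod 256 = 144 → 90.

90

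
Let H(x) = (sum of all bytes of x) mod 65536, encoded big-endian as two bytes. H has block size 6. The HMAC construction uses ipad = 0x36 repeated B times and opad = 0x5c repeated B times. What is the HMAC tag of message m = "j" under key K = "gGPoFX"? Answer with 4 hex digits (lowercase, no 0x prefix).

017e

Key "gGPoFX" = 67 47 50 6f 46 58 is exactly B = 6 bytes: K' = 67 47 50 6f 46 58.
K' ⊕ ipad = 51 71 66 59 70 6e.  K' ⊕ opad = 3b 1b 0c 33 1a 04.
Inner input = (K'⊕ipad) ∥ m = 51 71 66 59 70 6e ∥ 6a.
Inner hash: sum = 81+113+102+89+112+110+106 = 713 → 02 c9.
Outer input = (K'⊕opad) ∥ inner = 3b 1b 0c 33 1a 04 ∥ 02 c9.
Outer hash (tag): sum = 59+27+12+51+26+4+2+201 = 382 → 01 7e.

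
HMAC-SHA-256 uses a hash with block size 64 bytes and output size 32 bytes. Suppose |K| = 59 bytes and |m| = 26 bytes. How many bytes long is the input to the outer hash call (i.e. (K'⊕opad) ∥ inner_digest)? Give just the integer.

Key is 59 ≤ 64 bytes, zero-padded: |K'| = 64.
Outer input = (K'⊕opad) ∥ H(inner) → 64 + 32 = 96 bytes.

96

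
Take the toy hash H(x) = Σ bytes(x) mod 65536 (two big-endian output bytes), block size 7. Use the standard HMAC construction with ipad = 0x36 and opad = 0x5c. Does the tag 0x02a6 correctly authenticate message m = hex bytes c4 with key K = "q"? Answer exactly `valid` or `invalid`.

valid

Key "q" = 71 is 1 byte ≤ B = 7; zero-pad to 7 bytes: K' = 71 00 00 00 00 00 00.
K' ⊕ ipad = 47 36 36 36 36 36 36; K' ⊕ opad = 2d 5c 5c 5c 5c 5c 5c.
Inner hash: sum = 71+54+54+54+54+54+54+196 = 591 → 02 4f.
Outer hash (recomputed tag): sum = 45+92+92+92+92+92+92+2+79 = 678 → 02 a6.
Recomputed tag = 02a6; claimed = 02a6 → match.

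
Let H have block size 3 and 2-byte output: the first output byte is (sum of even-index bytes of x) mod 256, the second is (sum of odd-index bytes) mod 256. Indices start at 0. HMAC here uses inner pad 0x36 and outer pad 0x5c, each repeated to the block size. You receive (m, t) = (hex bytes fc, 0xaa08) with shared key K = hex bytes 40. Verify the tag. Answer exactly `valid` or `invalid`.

Key hex bytes 40 is 1 byte ≤ B = 3; zero-pad to 3 bytes: K' = 40 00 00.
K' ⊕ ipad = 76 36 36; K' ⊕ opad = 1c 5c 5c.
Inner hash: even-index sum = 172 mod 256 = 172; odd-index sum = 306 mod 256 = 50 → ac 32.
Outer hash (recomputed tag): even-index sum = 170 mod 256 = 170; odd-index sum = 264 mod 256 = 8 → aa 08.
Recomputed tag = aa08; claimed = aa08 → match.

valid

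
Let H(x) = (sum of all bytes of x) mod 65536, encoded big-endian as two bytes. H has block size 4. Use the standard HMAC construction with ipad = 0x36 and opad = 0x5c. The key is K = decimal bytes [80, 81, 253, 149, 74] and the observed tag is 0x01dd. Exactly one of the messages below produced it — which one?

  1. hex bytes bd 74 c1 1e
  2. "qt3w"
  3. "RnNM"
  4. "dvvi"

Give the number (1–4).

Key decimal bytes [80, 81, 253, 149, 74] = 50 51 fd 95 4a is 5 bytes > B = 4, so hash it first: H(key) = 02 7d, then zero-pad to 4 bytes: K' = 02 7d 00 00.
K' ⊕ ipad = 34 4b 36 36; K' ⊕ opad = 5e 21 5c 5c.
m1: inner = H(34 4b 36 36 bd 74 c1 1e) = 02 fb; tag = H(5e 21 5c 5c 02 fb) = 0234
m2: inner = H(34 4b 36 36 71 74 33 77) = 02 7a; tag = H(5e 21 5c 5c 02 7a) = 01b3
m3: inner = H(34 4b 36 36 52 6e 4e 4d) = 02 46; tag = H(5e 21 5c 5c 02 46) = 017f
m4: inner = H(34 4b 36 36 64 76 76 69) = 02 a4; tag = H(5e 21 5c 5c 02 a4) = 01dd ← matches

4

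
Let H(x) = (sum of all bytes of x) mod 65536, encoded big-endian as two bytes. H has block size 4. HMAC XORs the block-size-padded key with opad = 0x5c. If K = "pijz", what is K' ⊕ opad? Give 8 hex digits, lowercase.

Key "pijz" = 70 69 6a 7a is exactly B = 4 bytes: K' = 70 69 6a 7a.
XOR each byte with 0x5c: 70⊕5c=2c, 69⊕5c=35, 6a⊕5c=36, 7a⊕5c=26.

2c353626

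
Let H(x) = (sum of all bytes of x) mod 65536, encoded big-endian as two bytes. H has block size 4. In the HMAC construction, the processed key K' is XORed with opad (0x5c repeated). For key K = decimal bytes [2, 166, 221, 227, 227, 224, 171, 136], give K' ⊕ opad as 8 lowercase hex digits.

59025c5c

Key decimal bytes [2, 166, 221, 227, 227, 224, 171, 136] = 02 a6 dd e3 e3 e0 ab 88 is 8 bytes > B = 4, so hash it first: H(key) = 05 5e, then zero-pad to 4 bytes: K' = 05 5e 00 00.
XOR each byte with 0x5c: 05⊕5c=59, 5e⊕5c=02, 00⊕5c=5c, 00⊕5c=5c.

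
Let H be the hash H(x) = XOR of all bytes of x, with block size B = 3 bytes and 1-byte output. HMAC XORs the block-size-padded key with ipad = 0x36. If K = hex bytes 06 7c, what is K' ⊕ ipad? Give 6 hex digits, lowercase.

304a36

Key hex bytes 06 7c is 2 bytes ≤ B = 3; zero-pad to 3 bytes: K' = 06 7c 00.
XOR each byte with 0x36: 06⊕36=30, 7c⊕36=4a, 00⊕36=36.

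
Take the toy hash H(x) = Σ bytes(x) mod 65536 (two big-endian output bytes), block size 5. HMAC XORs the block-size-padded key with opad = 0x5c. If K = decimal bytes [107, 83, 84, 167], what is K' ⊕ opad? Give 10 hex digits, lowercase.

Key decimal bytes [107, 83, 84, 167] = 6b 53 54 a7 is 4 bytes ≤ B = 5; zero-pad to 5 bytes: K' = 6b 53 54 a7 00.
XOR each byte with 0x5c: 6b⊕5c=37, 53⊕5c=0f, 54⊕5c=08, a7⊕5c=fb, 00⊕5c=5c.

370f08fb5c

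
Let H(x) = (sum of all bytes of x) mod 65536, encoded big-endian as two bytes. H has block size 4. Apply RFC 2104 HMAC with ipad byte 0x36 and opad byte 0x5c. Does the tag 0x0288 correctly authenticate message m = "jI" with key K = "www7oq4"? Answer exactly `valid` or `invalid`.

invalid

Key "www7oq4" = 77 77 77 37 6f 71 34 is 7 bytes > B = 4, so hash it first: H(key) = 02 b0, then zero-pad to 4 bytes: K' = 02 b0 00 00.
K' ⊕ ipad = 34 86 36 36; K' ⊕ opad = 5e ec 5c 5c.
Inner hash: sum = 52+134+54+54+106+73 = 473 → 01 d9.
Outer hash (recomputed tag): sum = 94+236+92+92+1+217 = 732 → 02 dc.
Recomputed tag = 02dc; claimed = 0288 → mismatch.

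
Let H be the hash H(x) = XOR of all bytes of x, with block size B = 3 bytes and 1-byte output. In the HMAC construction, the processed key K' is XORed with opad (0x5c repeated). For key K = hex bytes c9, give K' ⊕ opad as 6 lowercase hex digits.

Key hex bytes c9 is 1 byte ≤ B = 3; zero-pad to 3 bytes: K' = c9 00 00.
XOR each byte with 0x5c: c9⊕5c=95, 00⊕5c=5c, 00⊕5c=5c.

955c5c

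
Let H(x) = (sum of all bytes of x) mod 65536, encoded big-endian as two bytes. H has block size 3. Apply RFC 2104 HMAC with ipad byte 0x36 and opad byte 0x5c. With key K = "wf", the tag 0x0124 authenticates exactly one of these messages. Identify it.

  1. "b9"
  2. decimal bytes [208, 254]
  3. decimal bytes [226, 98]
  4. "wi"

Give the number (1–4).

1

Key "wf" = 77 66 is 2 bytes ≤ B = 3; zero-pad to 3 bytes: K' = 77 66 00.
K' ⊕ ipad = 41 50 36; K' ⊕ opad = 2b 3a 5c.
m1: inner = H(41 50 36 62 39) = 01 62; tag = H(2b 3a 5c 01 62) = 0124 ← matches
m2: inner = H(41 50 36 d0 fe) = 02 95; tag = H(2b 3a 5c 02 95) = 0158
m3: inner = H(41 50 36 e2 62) = 02 0b; tag = H(2b 3a 5c 02 0b) = 00ce
m4: inner = H(41 50 36 77 69) = 01 a7; tag = H(2b 3a 5c 01 a7) = 0169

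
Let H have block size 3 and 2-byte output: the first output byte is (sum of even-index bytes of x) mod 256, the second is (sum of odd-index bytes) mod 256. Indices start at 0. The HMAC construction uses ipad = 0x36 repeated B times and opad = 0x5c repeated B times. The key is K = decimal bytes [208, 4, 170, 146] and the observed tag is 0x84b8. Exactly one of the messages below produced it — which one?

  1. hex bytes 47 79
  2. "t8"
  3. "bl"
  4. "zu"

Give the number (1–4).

3

Key decimal bytes [208, 4, 170, 146] = d0 04 aa 92 is 4 bytes > B = 3, so hash it first: H(key) = 7a 96, then zero-pad to 3 bytes: K' = 7a 96 00.
K' ⊕ ipad = 4c a0 36; K' ⊕ opad = 26 ca 5c.
m1: inner = H(4c a0 36 47 79) = fb e7; tag = H(26 ca 5c fb e7) = 69c5
m2: inner = H(4c a0 36 74 38) = ba 14; tag = H(26 ca 5c ba 14) = 9684
m3: inner = H(4c a0 36 62 6c) = ee 02; tag = H(26 ca 5c ee 02) = 84b8 ← matches
m4: inner = H(4c a0 36 7a 75) = f7 1a; tag = H(26 ca 5c f7 1a) = 9cc1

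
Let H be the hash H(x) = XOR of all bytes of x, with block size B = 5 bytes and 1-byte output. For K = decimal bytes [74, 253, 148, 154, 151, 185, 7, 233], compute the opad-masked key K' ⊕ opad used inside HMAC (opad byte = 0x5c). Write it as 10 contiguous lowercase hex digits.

Key decimal bytes [74, 253, 148, 154, 151, 185, 7, 233] = 4a fd 94 9a 97 b9 07 e9 is 8 bytes > B = 5, so hash it first: H(key) = 79, then zero-pad to 5 bytes: K' = 79 00 00 00 00.
XOR each byte with 0x5c: 79⊕5c=25, 00⊕5c=5c, 00⊕5c=5c, 00⊕5c=5c, 00⊕5c=5c.

255c5c5c5c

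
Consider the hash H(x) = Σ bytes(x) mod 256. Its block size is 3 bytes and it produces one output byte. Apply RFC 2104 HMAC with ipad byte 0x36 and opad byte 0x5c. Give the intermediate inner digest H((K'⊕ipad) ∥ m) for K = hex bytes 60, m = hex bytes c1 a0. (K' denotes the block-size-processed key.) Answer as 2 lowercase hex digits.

23

Key hex bytes 60 is 1 byte ≤ B = 3; zero-pad to 3 bytes: K' = 60 00 00.
K' ⊕ ipad = 56 36 36.
Inner input = 56 36 36 ∥ c1 a0.
Inner hash: sum = 86+54+54+193+160 = 547; mod 256 = 35 → 23.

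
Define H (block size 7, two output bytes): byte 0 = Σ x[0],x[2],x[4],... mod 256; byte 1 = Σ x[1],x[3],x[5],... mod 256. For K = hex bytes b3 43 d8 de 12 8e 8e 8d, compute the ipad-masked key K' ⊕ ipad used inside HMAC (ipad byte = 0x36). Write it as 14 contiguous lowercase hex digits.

1d0a3636363636

Key hex bytes b3 43 d8 de 12 8e 8e 8d is 8 bytes > B = 7, so hash it first: H(key) = 2b 3c, then zero-pad to 7 bytes: K' = 2b 3c 00 00 00 00 00.
XOR each byte with 0x36: 2b⊕36=1d, 3c⊕36=0a, 00⊕36=36, 00⊕36=36, 00⊕36=36, 00⊕36=36, 00⊕36=36.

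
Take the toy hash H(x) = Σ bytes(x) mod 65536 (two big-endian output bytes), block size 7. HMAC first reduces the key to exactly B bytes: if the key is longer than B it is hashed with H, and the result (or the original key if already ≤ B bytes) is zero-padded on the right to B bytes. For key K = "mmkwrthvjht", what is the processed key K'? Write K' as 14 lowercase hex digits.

04c60000000000

|K| = 11 > B = 7, so first hash the key.
H(K): sum = 109+109+107+119+114+116+104+118+106+104+116 = 1222 → 04 c6.
Zero-pad H(K) = 04 c6 to 7 bytes: K' = 04 c6 00 00 00 00 00.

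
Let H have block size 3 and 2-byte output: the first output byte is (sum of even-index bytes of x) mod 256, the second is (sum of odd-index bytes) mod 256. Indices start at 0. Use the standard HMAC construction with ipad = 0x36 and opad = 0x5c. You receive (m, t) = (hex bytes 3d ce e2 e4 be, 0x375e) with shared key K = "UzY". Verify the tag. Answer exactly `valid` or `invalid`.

Key "UzY" = 55 7a 59 is exactly B = 3 bytes: K' = 55 7a 59.
K' ⊕ ipad = 63 4c 6f; K' ⊕ opad = 09 26 05.
Inner hash: even-index sum = 644 mod 256 = 132; odd-index sum = 553 mod 256 = 41 → 84 29.
Outer hash (recomputed tag): even-index sum = 55 mod 256 = 55; odd-index sum = 170 mod 256 = 170 → 37 aa.
Recomputed tag = 37aa; claimed = 375e → mismatch.

invalid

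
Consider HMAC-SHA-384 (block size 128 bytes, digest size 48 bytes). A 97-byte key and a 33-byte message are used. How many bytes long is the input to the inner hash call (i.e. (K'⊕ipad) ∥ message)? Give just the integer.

Key is 97 ≤ 128 bytes, zero-padded: |K'| = 128.
Inner input = (K'⊕ipad) ∥ m → 128 + 33 = 161 bytes.

161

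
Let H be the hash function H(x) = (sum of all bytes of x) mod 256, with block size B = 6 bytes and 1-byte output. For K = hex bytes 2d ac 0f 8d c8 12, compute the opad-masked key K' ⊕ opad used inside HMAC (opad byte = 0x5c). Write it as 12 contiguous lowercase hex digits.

Key hex bytes 2d ac 0f 8d c8 12 is exactly B = 6 bytes: K' = 2d ac 0f 8d c8 12.
XOR each byte with 0x5c: 2d⊕5c=71, ac⊕5c=f0, 0f⊕5c=53, 8d⊕5c=d1, c8⊕5c=94, 12⊕5c=4e.

71f053d1944e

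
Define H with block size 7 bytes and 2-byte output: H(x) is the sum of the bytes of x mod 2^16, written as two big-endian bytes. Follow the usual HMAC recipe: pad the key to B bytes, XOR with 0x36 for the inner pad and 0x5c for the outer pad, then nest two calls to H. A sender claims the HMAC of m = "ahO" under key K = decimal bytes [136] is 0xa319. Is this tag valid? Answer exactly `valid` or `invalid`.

Key decimal bytes [136] = 88 is 1 byte ≤ B = 7; zero-pad to 7 bytes: K' = 88 00 00 00 00 00 00.
K' ⊕ ipad = be 36 36 36 36 36 36; K' ⊕ opad = d4 5c 5c 5c 5c 5c 5c.
Inner hash: sum = 190+54+54+54+54+54+54+97+104+79 = 794 → 03 1a.
Outer hash (recomputed tag): sum = 212+92+92+92+92+92+92+3+26 = 793 → 03 19.
Recomputed tag = 0319; claimed = a319 → mismatch.

invalid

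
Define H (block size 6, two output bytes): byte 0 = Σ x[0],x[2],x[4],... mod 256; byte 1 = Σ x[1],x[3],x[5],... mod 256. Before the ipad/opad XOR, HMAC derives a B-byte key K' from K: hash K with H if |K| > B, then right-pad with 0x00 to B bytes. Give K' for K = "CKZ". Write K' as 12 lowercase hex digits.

434b5a000000

Key "CKZ" = 43 4b 5a is 3 bytes ≤ B = 6; zero-pad to 6 bytes: K' = 43 4b 5a 00 00 00.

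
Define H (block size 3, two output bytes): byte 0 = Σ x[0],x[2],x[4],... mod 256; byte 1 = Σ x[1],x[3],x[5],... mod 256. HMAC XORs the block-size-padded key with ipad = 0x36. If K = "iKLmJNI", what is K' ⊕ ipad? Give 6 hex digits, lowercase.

Key "iKLmJNI" = 69 4b 4c 6d 4a 4e 49 is 7 bytes > B = 3, so hash it first: H(key) = 48 06, then zero-pad to 3 bytes: K' = 48 06 00.
XOR each byte with 0x36: 48⊕36=7e, 06⊕36=30, 00⊕36=36.

7e3036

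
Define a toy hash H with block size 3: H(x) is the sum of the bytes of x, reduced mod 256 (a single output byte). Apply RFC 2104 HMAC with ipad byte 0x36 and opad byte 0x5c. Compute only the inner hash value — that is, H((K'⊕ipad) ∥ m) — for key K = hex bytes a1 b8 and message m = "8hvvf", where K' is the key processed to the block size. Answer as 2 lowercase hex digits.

4d

Key hex bytes a1 b8 is 2 bytes ≤ B = 3; zero-pad to 3 bytes: K' = a1 b8 00.
K' ⊕ ipad = 97 8e 36.
Inner input = 97 8e 36 ∥ 38 68 76 76 66.
Inner hash: sum = 151+142+54+56+104+118+118+102 = 845; mod 256 = 77 → 4d.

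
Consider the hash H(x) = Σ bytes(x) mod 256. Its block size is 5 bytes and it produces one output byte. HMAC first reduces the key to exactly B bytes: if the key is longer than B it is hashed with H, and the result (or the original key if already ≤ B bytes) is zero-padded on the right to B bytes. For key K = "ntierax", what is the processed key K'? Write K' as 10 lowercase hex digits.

|K| = 7 > B = 5, so first hash the key.
H(K): sum = 110+116+105+101+114+97+120 = 763; mod 256 = 251 → fb.
Zero-pad H(K) = fb to 5 bytes: K' = fb 00 00 00 00.

fb00000000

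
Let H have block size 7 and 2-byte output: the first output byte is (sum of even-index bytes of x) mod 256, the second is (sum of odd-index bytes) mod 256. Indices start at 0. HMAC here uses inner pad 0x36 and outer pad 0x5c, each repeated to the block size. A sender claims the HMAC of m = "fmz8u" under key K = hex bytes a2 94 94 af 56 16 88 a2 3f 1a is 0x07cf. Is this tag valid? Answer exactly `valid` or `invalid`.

invalid

Key hex bytes a2 94 94 af 56 16 88 a2 3f 1a is 10 bytes > B = 7, so hash it first: H(key) = 53 15, then zero-pad to 7 bytes: K' = 53 15 00 00 00 00 00.
K' ⊕ ipad = 65 23 36 36 36 36 36; K' ⊕ opad = 0f 49 5c 5c 5c 5c 5c.
Inner hash: even-index sum = 428 mod 256 = 172; odd-index sum = 484 mod 256 = 228 → ac e4.
Outer hash (recomputed tag): even-index sum = 519 mod 256 = 7; odd-index sum = 429 mod 256 = 173 → 07 ad.
Recomputed tag = 07ad; claimed = 07cf → mismatch.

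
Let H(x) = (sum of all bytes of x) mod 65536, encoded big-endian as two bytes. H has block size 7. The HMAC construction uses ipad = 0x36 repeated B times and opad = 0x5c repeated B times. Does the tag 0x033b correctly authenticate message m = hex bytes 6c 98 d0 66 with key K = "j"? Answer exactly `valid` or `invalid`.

Key "j" = 6a is 1 byte ≤ B = 7; zero-pad to 7 bytes: K' = 6a 00 00 00 00 00 00.
K' ⊕ ipad = 5c 36 36 36 36 36 36; K' ⊕ opad = 36 5c 5c 5c 5c 5c 5c.
Inner hash: sum = 92+54+54+54+54+54+54+108+152+208+102 = 986 → 03 da.
Outer hash (recomputed tag): sum = 54+92+92+92+92+92+92+3+218 = 827 → 03 3b.
Recomputed tag = 033b; claimed = 033b → match.

valid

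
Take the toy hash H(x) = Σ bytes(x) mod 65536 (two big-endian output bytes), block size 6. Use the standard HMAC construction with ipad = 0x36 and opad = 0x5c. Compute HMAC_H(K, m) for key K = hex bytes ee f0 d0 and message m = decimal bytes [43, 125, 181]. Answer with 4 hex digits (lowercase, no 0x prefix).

0385

Key hex bytes ee f0 d0 is 3 bytes ≤ B = 6; zero-pad to 6 bytes: K' = ee f0 d0 00 00 00.
K' ⊕ ipad = d8 c6 e6 36 36 36.  K' ⊕ opad = b2 ac 8c 5c 5c 5c.
Inner input = (K'⊕ipad) ∥ m = d8 c6 e6 36 36 36 ∥ 2b 7d b5.
Inner hash: sum = 216+198+230+54+54+54+43+125+181 = 1155 → 04 83.
Outer input = (K'⊕opad) ∥ inner = b2 ac 8c 5c 5c 5c ∥ 04 83.
Outer hash (tag): sum = 178+172+140+92+92+92+4+131 = 901 → 03 85.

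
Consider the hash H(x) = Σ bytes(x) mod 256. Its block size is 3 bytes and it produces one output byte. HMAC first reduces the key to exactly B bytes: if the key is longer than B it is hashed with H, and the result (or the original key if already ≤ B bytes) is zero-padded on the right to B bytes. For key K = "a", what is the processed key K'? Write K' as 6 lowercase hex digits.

Key "a" = 61 is 1 byte ≤ B = 3; zero-pad to 3 bytes: K' = 61 00 00.

610000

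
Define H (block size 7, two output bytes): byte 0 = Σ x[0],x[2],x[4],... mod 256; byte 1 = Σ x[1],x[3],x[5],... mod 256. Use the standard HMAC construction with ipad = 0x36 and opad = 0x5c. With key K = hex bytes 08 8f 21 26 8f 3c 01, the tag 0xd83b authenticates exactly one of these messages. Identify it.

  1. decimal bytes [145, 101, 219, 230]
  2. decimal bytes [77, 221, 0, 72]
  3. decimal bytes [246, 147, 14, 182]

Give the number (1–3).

Key hex bytes 08 8f 21 26 8f 3c 01 is exactly B = 7 bytes: K' = 08 8f 21 26 8f 3c 01.
K' ⊕ ipad = 3e b9 17 10 b9 0a 37; K' ⊕ opad = 54 d3 7d 7a d3 60 5d.
m1: inner = H(3e b9 17 10 b9 0a 37 91 65 db e6) = 90 3f; tag = H(54 d3 7d 7a d3 60 5d 90 3f) = 403d
m2: inner = H(3e b9 17 10 b9 0a 37 4d dd 00 48) = 6a 20; tag = H(54 d3 7d 7a d3 60 5d 6a 20) = 2117
m3: inner = H(3e b9 17 10 b9 0a 37 f6 93 0e b6) = 8e d7; tag = H(54 d3 7d 7a d3 60 5d 8e d7) = d83b ← matches

3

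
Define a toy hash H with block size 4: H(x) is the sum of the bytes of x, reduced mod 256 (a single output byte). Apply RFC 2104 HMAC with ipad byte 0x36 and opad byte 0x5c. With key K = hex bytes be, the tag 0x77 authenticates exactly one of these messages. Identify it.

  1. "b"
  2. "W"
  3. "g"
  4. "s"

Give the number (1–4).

2

Key hex bytes be is 1 byte ≤ B = 4; zero-pad to 4 bytes: K' = be 00 00 00.
K' ⊕ ipad = 88 36 36 36; K' ⊕ opad = e2 5c 5c 5c.
m1: inner = H(88 36 36 36 62) = 8c; tag = H(e2 5c 5c 5c 8c) = 82
m2: inner = H(88 36 36 36 57) = 81; tag = H(e2 5c 5c 5c 81) = 77 ← matches
m3: inner = H(88 36 36 36 67) = 91; tag = H(e2 5c 5c 5c 91) = 87
m4: inner = H(88 36 36 36 73) = 9d; tag = H(e2 5c 5c 5c 9d) = 93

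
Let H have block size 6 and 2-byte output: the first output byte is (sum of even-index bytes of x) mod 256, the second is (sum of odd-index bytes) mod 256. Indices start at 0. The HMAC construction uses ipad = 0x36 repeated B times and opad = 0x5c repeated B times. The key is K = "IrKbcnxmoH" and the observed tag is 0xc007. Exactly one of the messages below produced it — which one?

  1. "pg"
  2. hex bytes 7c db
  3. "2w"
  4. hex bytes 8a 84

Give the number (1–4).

3

Key "IrKbcnxmoH" = 49 72 4b 62 63 6e 78 6d 6f 48 is 10 bytes > B = 6, so hash it first: H(key) = de f7, then zero-pad to 6 bytes: K' = de f7 00 00 00 00.
K' ⊕ ipad = e8 c1 36 36 36 36; K' ⊕ opad = 82 ab 5c 5c 5c 5c.
m1: inner = H(e8 c1 36 36 36 36 70 67) = c4 94; tag = H(82 ab 5c 5c 5c 5c c4 94) = fef7
m2: inner = H(e8 c1 36 36 36 36 7c db) = d0 08; tag = H(82 ab 5c 5c 5c 5c d0 08) = 0a6b
m3: inner = H(e8 c1 36 36 36 36 32 77) = 86 a4; tag = H(82 ab 5c 5c 5c 5c 86 a4) = c007 ← matches
m4: inner = H(e8 c1 36 36 36 36 8a 84) = de b1; tag = H(82 ab 5c 5c 5c 5c de b1) = 1814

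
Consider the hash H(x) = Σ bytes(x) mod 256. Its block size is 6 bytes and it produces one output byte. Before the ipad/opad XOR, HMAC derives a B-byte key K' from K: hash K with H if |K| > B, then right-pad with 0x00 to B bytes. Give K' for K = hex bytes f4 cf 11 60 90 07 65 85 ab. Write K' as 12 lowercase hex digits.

|K| = 9 > B = 6, so first hash the key.
H(K): sum = 244+207+17+96+144+7+101+133+171 = 1120; mod 256 = 96 → 60.
Zero-pad H(K) = 60 to 6 bytes: K' = 60 00 00 00 00 00.

600000000000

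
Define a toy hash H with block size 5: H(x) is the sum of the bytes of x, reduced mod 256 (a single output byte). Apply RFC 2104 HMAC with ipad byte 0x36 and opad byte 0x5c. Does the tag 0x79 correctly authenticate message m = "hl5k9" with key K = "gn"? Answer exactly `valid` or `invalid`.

Key "gn" = 67 6e is 2 bytes ≤ B = 5; zero-pad to 5 bytes: K' = 67 6e 00 00 00.
K' ⊕ ipad = 51 58 36 36 36; K' ⊕ opad = 3b 32 5c 5c 5c.
Inner hash: sum = 81+88+54+54+54+104+108+53+107+57 = 760; mod 256 = 248 → f8.
Outer hash (recomputed tag): sum = 59+50+92+92+92+248 = 633; mod 256 = 121 → 79.
Recomputed tag = 79; claimed = 79 → match.

valid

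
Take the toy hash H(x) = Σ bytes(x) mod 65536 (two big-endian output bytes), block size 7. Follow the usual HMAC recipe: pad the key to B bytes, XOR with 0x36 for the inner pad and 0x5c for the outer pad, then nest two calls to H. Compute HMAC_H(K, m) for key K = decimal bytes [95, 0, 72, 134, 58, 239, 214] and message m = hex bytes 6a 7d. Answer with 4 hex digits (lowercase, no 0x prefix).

036d

Key decimal bytes [95, 0, 72, 134, 58, 239, 214] = 5f 00 48 86 3a ef d6 is exactly B = 7 bytes: K' = 5f 00 48 86 3a ef d6.
K' ⊕ ipad = 69 36 7e b0 0c d9 e0.  K' ⊕ opad = 03 5c 14 da 66 b3 8a.
Inner input = (K'⊕ipad) ∥ m = 69 36 7e b0 0c d9 e0 ∥ 6a 7d.
Inner hash: sum = 105+54+126+176+12+217+224+106+125 = 1145 → 04 79.
Outer input = (K'⊕opad) ∥ inner = 03 5c 14 da 66 b3 8a ∥ 04 79.
Outer hash (tag): sum = 3+92+20+218+102+179+138+4+121 = 877 → 03 6d.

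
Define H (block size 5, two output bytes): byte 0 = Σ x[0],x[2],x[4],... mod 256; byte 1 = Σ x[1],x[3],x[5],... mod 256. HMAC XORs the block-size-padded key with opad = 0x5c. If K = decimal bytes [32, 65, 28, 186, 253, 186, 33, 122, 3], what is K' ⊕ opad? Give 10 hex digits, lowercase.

Key decimal bytes [32, 65, 28, 186, 253, 186, 33, 122, 3] = 20 41 1c ba fd ba 21 7a 03 is 9 bytes > B = 5, so hash it first: H(key) = 5d 2f, then zero-pad to 5 bytes: K' = 5d 2f 00 00 00.
XOR each byte with 0x5c: 5d⊕5c=01, 2f⊕5c=73, 00⊕5c=5c, 00⊕5c=5c, 00⊕5c=5c.

01735c5c5c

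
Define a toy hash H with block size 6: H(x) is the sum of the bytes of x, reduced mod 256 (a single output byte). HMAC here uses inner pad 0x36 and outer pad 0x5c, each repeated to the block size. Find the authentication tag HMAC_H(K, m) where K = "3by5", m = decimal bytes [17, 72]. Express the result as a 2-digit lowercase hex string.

63

Key "3by5" = 33 62 79 35 is 4 bytes ≤ B = 6; zero-pad to 6 bytes: K' = 33 62 79 35 00 00.
K' ⊕ ipad = 05 54 4f 03 36 36.  K' ⊕ opad = 6f 3e 25 69 5c 5c.
Inner input = (K'⊕ipad) ∥ m = 05 54 4f 03 36 36 ∥ 11 48.
Inner hash: sum = 5+84+79+3+54+54+17+72 = 368; mod 256 = 112 → 70.
Outer input = (K'⊕opad) ∥ inner = 6f 3e 25 69 5c 5c ∥ 70.
Outer hash (tag): sum = 111+62+37+105+92+92+112 = 611; mod 256 = 99 → 63.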